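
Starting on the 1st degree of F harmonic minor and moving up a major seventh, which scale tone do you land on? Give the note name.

The scale is F G A♭ B♭ C D♭ E.
The 1st degree is F; a major seventh above that is E — scale degree 7.

E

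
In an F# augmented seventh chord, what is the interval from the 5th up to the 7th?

d3

F#7#5 is spelled F# A# C## E.
5th = C##; 7th = E.
C## up to E is 2 semitones, a whole step narrower than a major third, so the interval is diminished.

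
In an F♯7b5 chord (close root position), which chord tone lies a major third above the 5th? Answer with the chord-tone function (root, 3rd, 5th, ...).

7th

F♯ dominant seventh flat five is spelled F♯, A♯, C, E.
The 5th is C. A major third above C is E.
E is the chord's 7th.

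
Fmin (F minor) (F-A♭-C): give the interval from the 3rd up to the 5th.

The 3rd is A♭ and the 5th is C.
Counting 3 letters and 4 half steps from A♭ gives a major third.

major third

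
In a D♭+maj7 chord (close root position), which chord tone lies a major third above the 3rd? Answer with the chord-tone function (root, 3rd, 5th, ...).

D♭ augmented major seventh: D♭–F–A–C.
The 3rd is F. A major third above F is A.
A is the chord's 5th.

5th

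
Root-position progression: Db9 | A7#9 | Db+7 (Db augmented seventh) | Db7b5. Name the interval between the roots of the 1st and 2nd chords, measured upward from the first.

augmented fifth

The roots are Db and A.
From Db to A: 8 semitones over a fifth = augmented.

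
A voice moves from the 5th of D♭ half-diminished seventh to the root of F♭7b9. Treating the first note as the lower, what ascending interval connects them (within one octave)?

The 5th of D♭ half-diminished seventh is A𝄫; the root of F♭7b9 is F♭.
A𝄫 up to F♭ spans 6 letter names and 9 semitones — a major sixth.

major sixth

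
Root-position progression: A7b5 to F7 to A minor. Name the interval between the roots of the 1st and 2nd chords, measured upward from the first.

The roots are A and F.
From A to F: 8 semitones over a sixth = minor.

minor 6th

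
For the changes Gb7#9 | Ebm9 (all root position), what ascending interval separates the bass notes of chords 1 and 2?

The roots are Gb and Eb.
Gb up to Eb spans 6 letter names and 9 semitones — a major sixth.

major sixth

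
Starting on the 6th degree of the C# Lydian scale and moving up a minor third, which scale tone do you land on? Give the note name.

C#

The scale is C# D# E# F## G# A# B#.
The 6th degree is A#; a minor third above that is C# — scale degree 1.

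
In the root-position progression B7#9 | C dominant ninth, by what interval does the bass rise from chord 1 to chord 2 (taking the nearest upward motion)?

The roots are B and C.
B up to C is 1 semitone, a half step narrower than a major second, so the interval is minor.

minor second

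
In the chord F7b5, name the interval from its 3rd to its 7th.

Spelling the chord: F-A-C♭-E♭.
The 3rd is A and the 7th is E♭.
From A to E♭: 6 semitones over a fifth = diminished.

diminished fifth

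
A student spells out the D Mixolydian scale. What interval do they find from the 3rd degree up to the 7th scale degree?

Spelling the D Mixolydian scale: D E F# G A B C.
So we need the interval from F# up to C.
From F# to C: 6 semitones over a fifth = diminished.

diminished 5th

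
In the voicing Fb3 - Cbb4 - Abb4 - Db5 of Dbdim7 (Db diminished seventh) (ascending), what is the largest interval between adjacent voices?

Adjacent intervals: Fb3→Cbb4 = diminished fifth; Cbb4→Abb4 = major sixth; Abb4→Db5 = augmented fourth.
The largest is Cbb4 to Abb4, a major sixth (9 semitones).

major sixth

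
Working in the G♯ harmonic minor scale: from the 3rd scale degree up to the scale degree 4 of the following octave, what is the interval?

Spelling the G♯ harmonic minor scale: G♯ A♯ B C♯ D♯ E F𝄪.
The 3rd scale degree is B and the degree 4 (up an octave) is C♯.
Counting 9 letters and 14 half steps from B gives a major ninth.

major ninth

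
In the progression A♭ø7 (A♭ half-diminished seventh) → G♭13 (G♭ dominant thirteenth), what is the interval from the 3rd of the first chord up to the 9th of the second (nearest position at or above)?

The 3rd of A♭ø7 (A♭ half-diminished seventh) is C♭; the 9th of G♭13 (G♭ dominant thirteenth) is A♭.
C♭ up to A♭ spans 6 letter names and 9 semitones — a major sixth.

major sixth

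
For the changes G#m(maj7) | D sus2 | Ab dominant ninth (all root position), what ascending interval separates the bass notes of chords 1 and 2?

The roots are G# and D.
From G# to D: 6 semitones over a fifth = diminished.

diminished fifth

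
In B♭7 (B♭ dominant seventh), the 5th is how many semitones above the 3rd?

Spelling the chord: B♭-D-F-A♭.
D to F is a minor third: 3 semitones.

3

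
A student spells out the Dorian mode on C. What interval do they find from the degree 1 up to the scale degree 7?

The scale runs C D E♭ F G A B♭.
Degree 1 = C; scale degree 7 = B♭.
7 letter names make it a seventh; at 10 semitones (a half step narrower than major) the quality is minor.

minor seventh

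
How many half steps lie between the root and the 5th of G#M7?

G# major seventh: G#-B#-D#-F##.
G# to D# is a perfect fifth: 7 semitones.

7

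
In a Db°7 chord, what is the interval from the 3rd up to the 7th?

diminished fifth

Dbdim7 (Db diminished seventh): Db Fb Abb Cbb.
That puts Fb below Cbb.
Fb up to Cbb is 6 semitones, a half step narrower than a perfect fifth, so the interval is diminished.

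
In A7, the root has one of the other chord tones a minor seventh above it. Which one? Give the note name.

A dominant seventh is spelled A-C♯-E-G.
The root is A. A minor seventh above A is G.
G is the chord's 7th.

G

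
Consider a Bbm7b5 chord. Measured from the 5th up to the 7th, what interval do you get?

Bb half-diminished seventh is spelled Bb Db Fb Ab.
So we need the interval from Fb up to Ab.
Counting 3 letters and 4 half steps from Fb gives a major third.

major third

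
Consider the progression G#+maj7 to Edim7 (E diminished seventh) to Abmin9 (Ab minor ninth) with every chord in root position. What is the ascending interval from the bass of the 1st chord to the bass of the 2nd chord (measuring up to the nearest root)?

The roots are G# and E.
From G# to E: 8 semitones over a sixth = minor.

minor 6th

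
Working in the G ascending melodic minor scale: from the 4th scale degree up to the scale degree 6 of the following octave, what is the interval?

Spelling the G ascending melodic minor scale: G A Bb C D E F#.
4th scale degree = C; scale degree 6 (up an octave) = E.
C up to E spans 10 letter names and 16 semitones — a major tenth.

major tenth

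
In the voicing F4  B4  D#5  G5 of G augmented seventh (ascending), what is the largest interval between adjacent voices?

Adjacent intervals: F4→B4 = augmented fourth; B4→D#5 = major third; D#5→G5 = diminished fourth.
The largest is F4 to B4, an augmented fourth (6 semitones).

augmented fourth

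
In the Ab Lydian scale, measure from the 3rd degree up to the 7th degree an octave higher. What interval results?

perfect twelfth

Spelling the Ab Lydian scale: Ab Bb C D Eb F G.
That puts C below G.
C up to G spans 12 letter names and 19 semitones — a perfect twelfth.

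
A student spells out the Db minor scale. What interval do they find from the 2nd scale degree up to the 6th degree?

The scale runs Db Eb Fb Gb Ab Bbb Cb.
That puts Eb below Bbb.
Eb up to Bbb is 6 semitones, a half step narrower than a perfect fifth, so the interval is diminished.

d5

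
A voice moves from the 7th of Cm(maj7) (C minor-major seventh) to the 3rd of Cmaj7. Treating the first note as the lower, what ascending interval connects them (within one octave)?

Cm(maj7) (C minor-major seventh) has B as its 7th, and Cmaj7 has E as its 3rd.
B up to E spans 4 letter names and 5 semitones — a perfect fourth.

perfect 4th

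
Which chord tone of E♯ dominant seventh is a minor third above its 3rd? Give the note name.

E♯ dominant seventh: E♯, G𝄪, B♯, D♯.
The 3rd is G𝄪. A minor third above G𝄪 is B♯.
B♯ is the chord's 5th.

B#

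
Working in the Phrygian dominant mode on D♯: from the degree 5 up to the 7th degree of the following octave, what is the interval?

D♯ phrygian dominant: D♯ E F𝄪 G♯ A♯ B C♯.
That puts A♯ below C♯.
10 letter names make it a tenth; at 15 semitones (a half step narrower than major) the quality is minor.

minor tenth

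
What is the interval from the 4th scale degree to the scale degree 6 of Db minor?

The scale runs Db Eb Fb Gb Ab Bbb Cb.
That puts Gb below Bbb.
Gb up to Bbb is 3 semitones, a half step narrower than a major third, so the interval is minor.

m3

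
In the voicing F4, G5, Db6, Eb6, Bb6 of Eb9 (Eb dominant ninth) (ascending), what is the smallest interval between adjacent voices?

major 2nd

Adjacent intervals: F4→G5 = major ninth; G5→Db6 = diminished fifth; Db6→Eb6 = major second; Eb6→Bb6 = perfect fifth.
The smallest is Db6 to Eb6, a major second (2 semitones).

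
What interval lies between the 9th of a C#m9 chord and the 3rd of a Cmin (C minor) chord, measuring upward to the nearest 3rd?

C#m9 has D# as its 9th, and Cmin (C minor) has Eb as its 3rd.
From D# to Eb: 0 semitones over a second = diminished.

diminished second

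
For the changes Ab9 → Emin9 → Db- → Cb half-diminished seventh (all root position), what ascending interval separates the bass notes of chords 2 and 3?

The roots are E and Db.
E up to Db is 9 semitones, a whole step narrower than a major seventh, so the interval is diminished.

diminished seventh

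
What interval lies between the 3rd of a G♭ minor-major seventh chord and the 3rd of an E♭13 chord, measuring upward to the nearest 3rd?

The 3rd of G♭ minor-major seventh is B𝄫; the 3rd of E♭13 is G.
From B𝄫 to G: 10 semitones over a sixth = augmented.

augmented sixth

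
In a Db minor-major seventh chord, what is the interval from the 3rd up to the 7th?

augmented 5th

Dbm(maj7) (Db minor-major seventh): Db, Fb, Ab, C.
So we need the interval from Fb up to C.
5 letter names make it a fifth; at 8 semitones (a half step wider than perfect) the quality is augmented.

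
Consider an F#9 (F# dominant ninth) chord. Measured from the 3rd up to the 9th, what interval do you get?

minor 7th

F#9 (F# dominant ninth): F#-A#-C#-E-G#.
The 3rd is A# and the 9th is G#.
7 letter names make it a seventh; at 10 semitones (a half step narrower than major) the quality is minor.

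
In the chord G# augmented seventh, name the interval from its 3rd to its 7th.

diminished 5th

G#aug7: G#, B#, D##, F#.
3rd = B#; 7th = F#.
From B# to F#: 6 semitones over a fifth = diminished.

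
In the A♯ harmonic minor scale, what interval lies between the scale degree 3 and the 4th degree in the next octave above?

major ninth

Spelling the A♯ harmonic minor scale: A♯ B♯ C♯ D♯ E♯ F♯ G𝄪.
The scale degree 3 is C♯ and the 4th scale degree (up an octave) is D♯.
C♯ up to D♯ spans 9 letter names and 14 semitones — a major ninth.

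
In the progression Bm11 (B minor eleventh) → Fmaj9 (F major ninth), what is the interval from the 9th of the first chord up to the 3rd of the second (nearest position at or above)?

The 9th of Bm11 (B minor eleventh) is C#; the 3rd of Fmaj9 (F major ninth) is A.
6 letter names make it a sixth; at 8 semitones (a half step narrower than major) the quality is minor.

minor sixth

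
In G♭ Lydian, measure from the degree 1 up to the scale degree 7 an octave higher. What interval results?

The scale runs G♭ A♭ B♭ C D♭ E♭ F.
The degree 1 is G♭ and the 7th scale degree (up an octave) is F.
From G♭ to F is 23 semitones, exactly the major fourteenth.

M14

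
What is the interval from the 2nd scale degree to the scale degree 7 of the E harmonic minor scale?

major sixth

Spelling the E harmonic minor scale: E F# G A B C D#.
The 2nd scale degree is F# and the 7th scale degree is D#.
From F# to D# is 9 semitones, exactly the major sixth.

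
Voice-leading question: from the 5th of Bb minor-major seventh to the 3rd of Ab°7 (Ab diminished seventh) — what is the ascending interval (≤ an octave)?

d5

The 5th of Bb minor-major seventh is F; the 3rd of Ab°7 (Ab diminished seventh) is Cb.
From F to Cb: 6 semitones over a fifth = diminished.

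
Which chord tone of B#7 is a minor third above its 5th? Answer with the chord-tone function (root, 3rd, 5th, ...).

Spelling the chord: B#-D##-F##-A#.
The 5th is F##. A minor third above F## is A#.
A# is the chord's 7th.

7th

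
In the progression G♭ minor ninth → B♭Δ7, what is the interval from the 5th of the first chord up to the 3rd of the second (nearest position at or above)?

augmented unison

The 5th of G♭ minor ninth is D♭; the 3rd of B♭Δ7 is D.
D♭ up to D is 1 semitone, a half step wider than a perfect unison, so the interval is augmented.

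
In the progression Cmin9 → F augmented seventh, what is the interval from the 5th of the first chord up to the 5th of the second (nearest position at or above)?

Cmin9 has G as its 5th, and F augmented seventh has C# as its 5th.
G up to C# is 6 semitones, a half step wider than a perfect fourth, so the interval is augmented.

augmented 4th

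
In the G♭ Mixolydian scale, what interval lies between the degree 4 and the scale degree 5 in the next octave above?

G♭ mixolydian: G♭ A♭ B♭ C♭ D♭ E♭ F♭.
The degree 4 is C♭ and the 5th scale degree (up an octave) is D♭.
C♭ up to D♭ spans 9 letter names and 14 semitones — a major ninth.

major 9th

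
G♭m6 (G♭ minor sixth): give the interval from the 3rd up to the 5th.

G♭m6: G♭-B𝄫-D♭-E♭.
That puts B𝄫 below D♭.
Counting 3 letters and 4 half steps from B𝄫 gives a major third.

M3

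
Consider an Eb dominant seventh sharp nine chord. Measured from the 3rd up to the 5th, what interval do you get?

m3

The chord tones of Eb7#9 (Eb dominant seventh sharp nine) are Eb–G–Bb–Db–F#.
So we need the interval from G up to Bb.
3 letter names make it a third; at 3 semitones (a half step narrower than major) the quality is minor.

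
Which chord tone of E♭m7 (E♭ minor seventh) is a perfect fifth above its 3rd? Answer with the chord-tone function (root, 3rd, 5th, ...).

7th

Spelling the chord: E♭-G♭-B♭-D♭.
The 3rd is G♭. A perfect fifth above G♭ is D♭.
D♭ is the chord's 7th.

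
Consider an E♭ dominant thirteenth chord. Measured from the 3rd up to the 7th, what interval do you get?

E♭13 (E♭ dominant thirteenth): E♭ G B♭ D♭ F C.
So we need the interval from G up to D♭.
From G to D♭: 6 semitones over a fifth = diminished.
This 3–7 tritone is the characteristic tension at the heart of the dominant sound.

diminished fifth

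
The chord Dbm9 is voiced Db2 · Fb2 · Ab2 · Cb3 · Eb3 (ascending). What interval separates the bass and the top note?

The outer voices are Db2 and Eb3.
Counting 9 letters and 14 half steps from Db gives a major ninth.

major 9th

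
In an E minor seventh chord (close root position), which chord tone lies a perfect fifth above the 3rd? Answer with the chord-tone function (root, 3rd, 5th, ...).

7th

The chord tones of E-7 (E minor seventh) are E, G, B, D.
The 3rd is G. A perfect fifth above G is D.
D is the chord's 7th.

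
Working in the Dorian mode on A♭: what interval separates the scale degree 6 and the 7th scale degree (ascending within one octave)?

The scale runs A♭ B♭ C♭ D♭ E♭ F G♭.
The scale degree 6 is F and the 7th degree is G♭.
F up to G♭ is 1 semitone, a half step narrower than a major second, so the interval is minor.

minor second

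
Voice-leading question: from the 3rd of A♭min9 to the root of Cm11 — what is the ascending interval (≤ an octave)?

A♭min9 has C♭ as its 3rd, and Cm11 has C as its root.
From C♭ to C: 1 semitone over a unison = augmented.

A1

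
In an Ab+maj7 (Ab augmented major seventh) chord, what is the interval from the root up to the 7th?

M7

Ab augmented major seventh: Ab C E G.
Root = Ab; 7th = G.
Ab up to G spans 7 letter names and 11 semitones — a major seventh.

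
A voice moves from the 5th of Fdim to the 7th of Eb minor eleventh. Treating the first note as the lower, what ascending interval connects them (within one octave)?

M2

Fdim has Cb as its 5th, and Eb minor eleventh has Db as its 7th.
Counting 2 letters and 2 half steps from Cb gives a major second.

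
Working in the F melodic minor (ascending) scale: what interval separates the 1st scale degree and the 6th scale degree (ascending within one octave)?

F melodic minor: F G A♭ B♭ C D E.
That puts F below D.
From F to D is 9 semitones, exactly the major sixth.

M6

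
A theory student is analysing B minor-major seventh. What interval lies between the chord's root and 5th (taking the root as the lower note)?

Bm(maj7): B, D, F♯, A♯.
So we need the interval from B up to F♯.
From B to F♯ is 7 semitones, exactly the perfect fifth.

perfect 5th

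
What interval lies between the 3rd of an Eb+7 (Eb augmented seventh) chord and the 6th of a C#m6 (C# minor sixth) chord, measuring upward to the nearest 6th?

augmented second

The 3rd of Eb+7 (Eb augmented seventh) is G; the 6th of C#m6 (C# minor sixth) is A#.
G up to A# is 3 semitones, a half step wider than a major second, so the interval is augmented.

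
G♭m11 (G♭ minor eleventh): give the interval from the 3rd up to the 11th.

major 9th

G♭m11 (G♭ minor eleventh): G♭-B𝄫-D♭-F♭-A♭-C♭.
The 3rd is B𝄫 and the 11th is C♭.
Counting 9 letters and 14 half steps from B𝄫 gives a major ninth.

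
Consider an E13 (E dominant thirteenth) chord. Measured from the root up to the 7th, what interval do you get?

The chord tones of E13 are E G# B D F# C#.
So we need the interval from E up to D.
From E to D: 10 semitones over a seventh = minor.

minor 7th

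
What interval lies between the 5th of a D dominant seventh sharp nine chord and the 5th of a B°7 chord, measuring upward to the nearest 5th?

D dominant seventh sharp nine has A as its 5th, and B°7 has F as its 5th.
A up to F is 8 semitones, a half step narrower than a major sixth, so the interval is minor.

minor 6th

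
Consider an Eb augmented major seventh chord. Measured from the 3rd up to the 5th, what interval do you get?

Ebmaj7#5 (Eb augmented major seventh): Eb-G-B-D.
That puts G below B.
G up to B spans 3 letter names and 4 semitones — a major third.

major third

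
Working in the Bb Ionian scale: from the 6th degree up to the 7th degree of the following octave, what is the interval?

major ninth

Spelling the Bb Ionian scale: Bb C D Eb F G A.
So we need the interval from G up to A.
From G to A is 14 semitones, exactly the major ninth.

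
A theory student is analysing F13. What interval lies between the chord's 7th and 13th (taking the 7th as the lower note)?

F13 (F dominant thirteenth): F-A-C-Eb-G-D.
That puts Eb below D.
From Eb to D is 11 semitones, exactly the major seventh.

M7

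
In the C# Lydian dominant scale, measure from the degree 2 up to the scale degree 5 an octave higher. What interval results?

perfect 11th

Spelling the C# Lydian dominant scale: C# D# E# F## G# A# B.
Degree 2 = D#; degree 5 (up an octave) = G#.
Counting 11 letters and 17 half steps from D# gives a perfect eleventh.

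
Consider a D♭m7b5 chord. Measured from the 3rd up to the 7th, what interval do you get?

P5

The chord tones of D♭ø7 are D♭, F♭, A𝄫, C♭.
That puts F♭ below C♭.
F♭ up to C♭ spans 5 letter names and 7 semitones — a perfect fifth.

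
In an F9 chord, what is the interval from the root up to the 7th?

Spelling the chord: F, A, C, Eb, G.
Root = F; 7th = Eb.
From F to Eb: 10 semitones over a seventh = minor.

minor seventh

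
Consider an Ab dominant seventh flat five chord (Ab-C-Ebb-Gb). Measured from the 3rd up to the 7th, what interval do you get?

That puts C below Gb.
C up to Gb is 6 semitones, a half step narrower than a perfect fifth, so the interval is diminished.
That tritone between 3rd and 7th is what gives the dominant seventh its pull toward resolution.

diminished fifth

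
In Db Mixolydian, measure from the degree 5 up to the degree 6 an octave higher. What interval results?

Spelling Db Mixolydian: Db Eb F Gb Ab Bb Cb.
Degree 5 = Ab; 6th degree (up an octave) = Bb.
Counting 9 letters and 14 half steps from Ab gives a major ninth.

major ninth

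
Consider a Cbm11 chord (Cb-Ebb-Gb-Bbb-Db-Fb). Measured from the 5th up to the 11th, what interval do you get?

minor seventh

5th = Gb; 11th = Fb.
7 letter names make it a seventh; at 10 semitones (a half step narrower than major) the quality is minor.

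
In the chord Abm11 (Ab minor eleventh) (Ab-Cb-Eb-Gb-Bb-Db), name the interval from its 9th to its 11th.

m3

9th = Bb; 11th = Db.
From Bb to Db: 3 semitones over a third = minor.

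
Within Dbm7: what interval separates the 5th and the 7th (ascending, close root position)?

minor 3rd

Spelling the chord: Db, Fb, Ab, Cb.
The 5th is Ab and the 7th is Cb.
From Ab to Cb: 3 semitones over a third = minor.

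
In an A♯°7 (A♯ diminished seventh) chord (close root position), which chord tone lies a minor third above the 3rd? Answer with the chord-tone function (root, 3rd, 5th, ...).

A♯ diminished seventh is spelled A♯-C♯-E-G.
The 3rd is C♯. A minor third above C♯ is E.
E is the chord's 5th.

5th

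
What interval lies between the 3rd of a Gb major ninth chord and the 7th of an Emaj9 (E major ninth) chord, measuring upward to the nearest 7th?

The 3rd of Gb major ninth is Bb; the 7th of Emaj9 (E major ninth) is D#.
From Bb to D#: 5 semitones over a third = augmented.

augmented 3rd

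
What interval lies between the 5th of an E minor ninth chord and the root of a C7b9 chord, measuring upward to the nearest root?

minor second

The 5th of E minor ninth is B; the root of C7b9 is C.
2 letter names make it a second; at 1 semitone (a half step narrower than major) the quality is minor.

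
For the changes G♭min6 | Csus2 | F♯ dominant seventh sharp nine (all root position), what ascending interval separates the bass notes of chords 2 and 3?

The roots are C and F♯.
4 letter names make it a fourth; at 6 semitones (a half step wider than perfect) the quality is augmented.

augmented fourth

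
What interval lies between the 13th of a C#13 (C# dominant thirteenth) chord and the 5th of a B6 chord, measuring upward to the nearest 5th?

minor sixth

The 13th of C#13 (C# dominant thirteenth) is A#; the 5th of B6 is F#.
6 letter names make it a sixth; at 8 semitones (a half step narrower than major) the quality is minor.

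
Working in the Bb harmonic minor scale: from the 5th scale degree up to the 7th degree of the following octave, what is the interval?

major tenth

Spelling the Bb harmonic minor scale: Bb C Db Eb F Gb A.
That puts F below A.
From F to A is 16 semitones, exactly the major tenth.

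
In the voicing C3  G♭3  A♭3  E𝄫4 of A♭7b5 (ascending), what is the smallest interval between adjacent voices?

Adjacent intervals: C3→G♭3 = diminished fifth; G♭3→A♭3 = major second; A♭3→E𝄫4 = diminished fifth.
The smallest is G♭3 to A♭3, a major second (2 semitones).

major 2nd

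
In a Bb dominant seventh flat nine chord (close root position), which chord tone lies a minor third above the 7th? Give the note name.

The chord tones of Bb dominant seventh flat nine are Bb–D–F–Ab–Cb.
The 7th is Ab. A minor third above Ab is Cb.
Cb is the chord's 9th.

Cb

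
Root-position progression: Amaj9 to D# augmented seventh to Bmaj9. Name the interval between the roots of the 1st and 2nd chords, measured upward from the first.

augmented 4th

The roots are A and D#.
A up to D# is 6 semitones, a half step wider than a perfect fourth, so the interval is augmented.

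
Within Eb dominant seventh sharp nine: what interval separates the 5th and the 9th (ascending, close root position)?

Eb7#9 is spelled Eb G Bb Db F#.
The 5th is Bb and the 9th is F#.
5 letter names make it a fifth; at 8 semitones (a half step wider than perfect) the quality is augmented.

augmented 5th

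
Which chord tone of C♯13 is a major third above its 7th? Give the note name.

C♯13: C♯ E♯ G♯ B D♯ A♯.
The 7th is B. A major third above B is D♯.
D♯ is the chord's 9th.

D#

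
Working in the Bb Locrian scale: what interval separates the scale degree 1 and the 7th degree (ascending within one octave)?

minor 7th

Spelling the Bb Locrian scale: Bb Cb Db Eb Fb Gb Ab.
That puts Bb below Ab.
7 letter names make it a seventh; at 10 semitones (a half step narrower than major) the quality is minor.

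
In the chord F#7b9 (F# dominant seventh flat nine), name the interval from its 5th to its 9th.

diminished fifth

F#7b9 (F# dominant seventh flat nine) is spelled F#–A#–C#–E–G.
5th = C#; 9th = G.
C# up to G is 6 semitones, a half step narrower than a perfect fifth, so the interval is diminished.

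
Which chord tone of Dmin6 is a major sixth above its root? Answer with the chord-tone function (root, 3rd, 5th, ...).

6th

The chord tones of D minor sixth are D F A B.
The root is D. A major sixth above D is B.
B is the chord's 6th.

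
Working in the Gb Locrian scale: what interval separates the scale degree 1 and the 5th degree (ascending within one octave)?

The scale runs Gb Abb Bbb Cb Dbb Ebb Fb.
Scale degree 1 = Gb; 5th scale degree = Dbb.
5 letter names make it a fifth; at 6 semitones (a half step narrower than perfect) the quality is diminished.

diminished fifth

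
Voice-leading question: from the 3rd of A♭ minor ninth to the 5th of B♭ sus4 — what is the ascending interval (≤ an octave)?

augmented fourth

The 3rd of A♭ minor ninth is C♭; the 5th of B♭ sus4 is F.
C♭ up to F is 6 semitones, a half step wider than a perfect fourth, so the interval is augmented.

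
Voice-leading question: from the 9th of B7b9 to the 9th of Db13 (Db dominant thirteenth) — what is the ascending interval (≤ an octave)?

B7b9 has C as its 9th, and Db13 (Db dominant thirteenth) has Eb as its 9th.
C up to Eb is 3 semitones, a half step narrower than a major third, so the interval is minor.

minor 3rd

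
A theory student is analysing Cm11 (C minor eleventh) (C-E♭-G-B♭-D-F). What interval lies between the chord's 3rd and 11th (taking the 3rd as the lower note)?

The 3rd is E♭ and the 11th is F.
From E♭ to F is 14 semitones, exactly the major ninth.

major ninth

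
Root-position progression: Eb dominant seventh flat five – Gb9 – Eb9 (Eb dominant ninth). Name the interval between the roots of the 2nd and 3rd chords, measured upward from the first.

The roots are Gb and Eb.
Gb up to Eb spans 6 letter names and 9 semitones — a major sixth.

major 6th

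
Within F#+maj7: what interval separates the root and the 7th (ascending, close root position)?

F#+maj7 (F# augmented major seventh): F# A# C## E#.
Root = F#; 7th = E#.
F# up to E# spans 7 letter names and 11 semitones — a major seventh.

M7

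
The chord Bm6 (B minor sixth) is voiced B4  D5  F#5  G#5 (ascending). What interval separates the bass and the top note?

The outer voices are B4 and G#5.
Counting 6 letters and 9 half steps from B gives a major sixth.

major 6th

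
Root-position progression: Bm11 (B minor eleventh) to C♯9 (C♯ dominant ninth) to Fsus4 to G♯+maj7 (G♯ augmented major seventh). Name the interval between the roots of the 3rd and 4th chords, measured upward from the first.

augmented second

The roots are F and G♯.
2 letter names make it a second; at 3 semitones (a half step wider than major) the quality is augmented.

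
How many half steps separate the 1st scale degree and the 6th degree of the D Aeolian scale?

8

The scale is D E F G A B♭ C.
D up to B♭ is a minor sixth — 8 semitones.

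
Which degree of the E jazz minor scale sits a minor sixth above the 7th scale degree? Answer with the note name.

The scale is E F# G A B C# D#.
The 7th scale degree is D#; a minor sixth above that is B — scale degree 5.

B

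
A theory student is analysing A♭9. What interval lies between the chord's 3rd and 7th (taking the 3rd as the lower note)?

d5

Spelling the chord: A♭–C–E♭–G♭–B♭.
So we need the interval from C up to G♭.
5 letter names make it a fifth; at 6 semitones (a half step narrower than perfect) the quality is diminished.
This 3–7 tritone is the characteristic tension at the heart of the dominant sound.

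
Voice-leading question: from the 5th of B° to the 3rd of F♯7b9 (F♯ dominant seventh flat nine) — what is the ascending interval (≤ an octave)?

A3

The 5th of B° is F; the 3rd of F♯7b9 (F♯ dominant seventh flat nine) is A♯.
3 letter names make it a third; at 5 semitones (a half step wider than major) the quality is augmented.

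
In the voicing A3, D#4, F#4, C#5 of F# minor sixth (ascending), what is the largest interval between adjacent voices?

perfect 5th

Adjacent intervals: A3→D#4 = augmented fourth; D#4→F#4 = minor third; F#4→C#5 = perfect fifth.
The largest is F#4 to C#5, a perfect fifth (7 semitones).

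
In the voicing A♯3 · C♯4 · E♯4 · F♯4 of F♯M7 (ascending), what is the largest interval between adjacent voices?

Adjacent intervals: A♯3→C♯4 = minor third; C♯4→E♯4 = major third; E♯4→F♯4 = minor second.
The largest is C♯4 to E♯4, a major third (4 semitones).

major third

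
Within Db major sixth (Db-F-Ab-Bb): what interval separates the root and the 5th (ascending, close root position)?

Root = Db; 5th = Ab.
From Db to Ab is 7 semitones, exactly the perfect fifth.

P5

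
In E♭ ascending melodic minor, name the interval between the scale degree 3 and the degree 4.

Spelling E♭ ascending melodic minor: E♭ F G♭ A♭ B♭ C D.
So we need the interval from G♭ up to A♭.
From G♭ to A♭ is 2 semitones, exactly the major second.

major 2nd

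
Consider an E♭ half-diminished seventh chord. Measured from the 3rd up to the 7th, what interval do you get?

perfect fifth

Spelling the chord: E♭ G♭ B𝄫 D♭.
So we need the interval from G♭ up to D♭.
Counting 5 letters and 7 half steps from G♭ gives a perfect fifth.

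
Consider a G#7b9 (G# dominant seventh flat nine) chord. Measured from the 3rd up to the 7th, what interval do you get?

G#7b9 (G# dominant seventh flat nine) is spelled G# B# D# F# A.
3rd = B#; 7th = F#.
B# up to F# is 6 semitones, a half step narrower than a perfect fifth, so the interval is diminished.
This 3–7 tritone is the characteristic tension at the heart of the dominant sound.

diminished fifth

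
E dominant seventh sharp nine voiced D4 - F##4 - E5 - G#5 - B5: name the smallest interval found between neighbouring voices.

Adjacent intervals: D4→F##4 = augmented third; F##4→E5 = diminished seventh; E5→G#5 = major third; G#5→B5 = minor third.
The smallest is G#5 to B5, a minor third (3 semitones).

minor third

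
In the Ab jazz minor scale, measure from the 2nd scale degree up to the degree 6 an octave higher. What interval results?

P12

Spelling the Ab jazz minor scale: Ab Bb Cb Db Eb F G.
So we need the interval from Bb up to F.
From Bb to F is 19 semitones, exactly the perfect twelfth.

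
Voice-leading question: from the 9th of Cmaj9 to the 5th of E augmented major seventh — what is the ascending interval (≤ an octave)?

The 9th of Cmaj9 is D; the 5th of E augmented major seventh is B#.
D up to B# is 10 semitones, a half step wider than a major sixth, so the interval is augmented.

augmented sixth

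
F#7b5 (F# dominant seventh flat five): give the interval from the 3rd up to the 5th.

F# dominant seventh flat five: F#, A#, C, E.
So we need the interval from A# up to C.
A# up to C is 2 semitones, a whole step narrower than a major third, so the interval is diminished.

diminished third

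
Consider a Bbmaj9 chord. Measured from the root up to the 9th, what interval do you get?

major 9th

Spelling the chord: Bb–D–F–A–C.
So we need the interval from Bb up to C.
Counting 9 letters and 14 half steps from Bb gives a major ninth.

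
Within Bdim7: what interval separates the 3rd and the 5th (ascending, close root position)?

B°7: B–D–F–Ab.
That puts D below F.
From D to F: 3 semitones over a third = minor.

minor third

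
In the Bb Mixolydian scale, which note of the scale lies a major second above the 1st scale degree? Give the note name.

C

The scale is Bb C D Eb F G Ab.
The 1st scale degree is Bb; a major second above that is C — scale degree 2.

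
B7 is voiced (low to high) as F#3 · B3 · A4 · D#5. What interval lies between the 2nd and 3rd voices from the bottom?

minor 7th

Those voices are B3 and A4.
7 letter names make it a seventh; at 10 semitones (a half step narrower than major) the quality is minor.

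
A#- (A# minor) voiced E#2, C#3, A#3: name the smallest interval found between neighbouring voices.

Adjacent intervals: E#2→C#3 = minor sixth; C#3→A#3 = major sixth.
The smallest is E#2 to C#3, a minor sixth (8 semitones).

minor sixth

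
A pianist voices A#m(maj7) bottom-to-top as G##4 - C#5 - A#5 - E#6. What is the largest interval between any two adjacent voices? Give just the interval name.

Adjacent intervals: G##4→C#5 = diminished fourth; C#5→A#5 = major sixth; A#5→E#6 = perfect fifth.
The largest is C#5 to A#5, a major sixth (9 semitones).

M6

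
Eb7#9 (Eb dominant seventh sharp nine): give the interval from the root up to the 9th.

A9

Eb7#9 is spelled Eb-G-Bb-Db-F#.
Root = Eb; 9th = F#.
From Eb to F#: 15 semitones over a ninth = augmented.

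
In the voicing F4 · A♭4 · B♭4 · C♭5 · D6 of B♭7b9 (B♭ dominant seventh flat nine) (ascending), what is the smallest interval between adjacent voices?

Adjacent intervals: F4→A♭4 = minor third; A♭4→B♭4 = major second; B♭4→C♭5 = minor second; C♭5→D6 = augmented ninth.
The smallest is B♭4 to C♭5, a minor second (1 semitone).

minor second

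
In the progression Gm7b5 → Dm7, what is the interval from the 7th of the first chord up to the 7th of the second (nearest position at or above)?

Gm7b5 has F as its 7th, and Dm7 has C as its 7th.
Counting 5 letters and 7 half steps from F gives a perfect fifth.

perfect 5th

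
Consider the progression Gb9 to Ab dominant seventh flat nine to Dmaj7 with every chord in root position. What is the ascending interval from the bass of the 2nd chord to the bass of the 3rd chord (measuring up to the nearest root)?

The roots are Ab and D.
Ab up to D is 6 semitones, a half step wider than a perfect fourth, so the interval is augmented.

augmented 4th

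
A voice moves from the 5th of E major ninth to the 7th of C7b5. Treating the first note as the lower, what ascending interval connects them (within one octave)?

diminished octave

E major ninth has B as its 5th, and C7b5 has Bb as its 7th.
From B to Bb: 11 semitones over an octave = diminished.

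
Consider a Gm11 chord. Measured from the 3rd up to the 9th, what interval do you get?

Spelling the chord: G-B♭-D-F-A-C.
So we need the interval from B♭ up to A.
From B♭ to A is 11 semitones, exactly the major seventh.

M7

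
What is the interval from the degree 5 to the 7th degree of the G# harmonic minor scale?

Spelling the G# harmonic minor scale: G# A# B C# D# E F##.
So we need the interval from D# up to F##.
From D# to F## is 4 semitones, exactly the major third.

major third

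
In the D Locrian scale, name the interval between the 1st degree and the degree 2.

D locrian: D E♭ F G A♭ B♭ C.
The 1st degree is D and the scale degree 2 is E♭.
2 letter names make it a second; at 1 semitone (a half step narrower than major) the quality is minor.

minor 2nd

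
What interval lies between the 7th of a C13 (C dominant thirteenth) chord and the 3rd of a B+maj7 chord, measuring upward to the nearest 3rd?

The 7th of C13 (C dominant thirteenth) is B♭; the 3rd of B+maj7 is D♯.
3 letter names make it a third; at 5 semitones (a half step wider than major) the quality is augmented.

augmented 3rd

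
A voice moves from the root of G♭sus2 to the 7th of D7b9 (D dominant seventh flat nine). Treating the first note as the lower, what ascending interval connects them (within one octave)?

G♭sus2 has G♭ as its root, and D7b9 (D dominant seventh flat nine) has C as its 7th.
4 letter names make it a fourth; at 6 semitones (a half step wider than perfect) the quality is augmented.

augmented 4th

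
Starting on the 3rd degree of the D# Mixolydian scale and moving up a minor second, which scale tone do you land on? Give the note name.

The scale is D# E# F## G# A# B# C#.
The 3rd degree is F##; a minor second above that is G# — scale degree 4.

G#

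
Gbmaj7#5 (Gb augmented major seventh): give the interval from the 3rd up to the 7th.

Spelling the chord: Gb, Bb, D, F.
So we need the interval from Bb up to F.
Bb up to F spans 5 letter names and 7 semitones — a perfect fifth.

P5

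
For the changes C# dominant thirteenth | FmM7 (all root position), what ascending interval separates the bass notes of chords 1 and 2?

The roots are C# and F.
4 letter names make it a fourth; at 4 semitones (a half step narrower than perfect) the quality is diminished.

diminished fourth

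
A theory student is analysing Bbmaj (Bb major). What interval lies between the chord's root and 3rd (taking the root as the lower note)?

major third

Bbmaj (Bb major) is spelled Bb-D-F.
That puts Bb below D.
From Bb to D is 4 semitones, exactly the major third.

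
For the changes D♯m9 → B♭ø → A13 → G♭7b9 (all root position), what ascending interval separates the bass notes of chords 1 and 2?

d6

The roots are D♯ and B♭.
From D♯ to B♭: 7 semitones over a sixth = diminished.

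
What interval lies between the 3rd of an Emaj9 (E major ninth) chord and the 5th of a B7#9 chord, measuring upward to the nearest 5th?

minor 7th

The 3rd of Emaj9 (E major ninth) is G#; the 5th of B7#9 is F#.
7 letter names make it a seventh; at 10 semitones (a half step narrower than major) the quality is minor.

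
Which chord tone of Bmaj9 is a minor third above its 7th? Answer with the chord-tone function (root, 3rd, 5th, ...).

9th

B major ninth is spelled B, D#, F#, A#, C#.
The 7th is A#. A minor third above A# is C#.
C# is the chord's 9th.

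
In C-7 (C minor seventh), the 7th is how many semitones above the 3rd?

C minor seventh: C–Eb–G–Bb.
Eb to Bb is a perfect fifth: 7 semitones.

7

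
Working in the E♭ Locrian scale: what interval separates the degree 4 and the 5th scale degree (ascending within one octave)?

minor 2nd

The scale runs E♭ F♭ G♭ A♭ B𝄫 C♭ D♭.
Degree 4 = A♭; 5th degree = B𝄫.
2 letter names make it a second; at 1 semitone (a half step narrower than major) the quality is minor.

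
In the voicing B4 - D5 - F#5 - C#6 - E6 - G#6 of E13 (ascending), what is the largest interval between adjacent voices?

Adjacent intervals: B4→D5 = minor third; D5→F#5 = major third; F#5→C#6 = perfect fifth; C#6→E6 = minor third; E6→G#6 = major third.
The largest is F#5 to C#6, a perfect fifth (7 semitones).

perfect fifth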